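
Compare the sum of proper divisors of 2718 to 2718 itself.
abundant

Proper divisors of 2718: sum = 1 + 2 + 3 + 6 + 9 + 18 + 151 + 302 + 453 + 906 + 1359 = 3210
Since 3210 > 2718, 2718 is abundant.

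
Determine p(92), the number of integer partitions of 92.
72533807

p(n) counts ways to write n as a sum of positive integers (order ignored).
Euler's pentagonal recurrence: p(k) = p(k-1) + p(k-2) - p(k-5) - p(k-7) + p(k-12) + p(k-15) - ... (offsets j(3j∓1)/2, signs ++--, p(0)=1, p(<0)=0).
DP table for k = 0..91: p(0)=1, p(1)=1, p(2)=2, p(3)=3, p(4)=5, p(5)=7, p(6)=11, p(7)=15, p(8)=22, p(9)=30, p(10)=42, p(11)=56, p(12)=77, p(13)=101, p(14)=135, p(15)=176, p(16)=231, p(17)=297, p(18)=385, p(19)=490, p(20)=627, p(21)=792, p(22)=1002, p(23)=1255, p(24)=1575, p(25)=1958, p(26)=2436, p(27)=3010, p(28)=3718, p(29)=4565, p(30)=5604, p(31)=6842, p(32)=8349, p(33)=10143, p(34)=12310, p(35)=14883, p(36)=17977, p(37)=21637, p(38)=26015, p(39)=31185, p(40)=37338, p(41)=44583, p(42)=53174, p(43)=63261, p(44)=75175, p(45)=89134, p(46)=105558, p(47)=124754, p(48)=147273, p(49)=173525, p(50)=204226, p(51)=239943, p(52)=281589, p(53)=329931, p(54)=386155, p(55)=451276, p(56)=526823, p(57)=614154, p(58)=715220, p(59)=831820, p(60)=966467, p(61)=1121505, p(62)=1300156, p(63)=1505499, p(64)=1741630, p(65)=2012558, p(66)=2323520, p(67)=2679689, p(68)=3087735, p(69)=3554345, p(70)=4087968, p(71)=4697205, p(72)=5392783, p(73)=6185689, p(74)=7089500, p(75)=8118264, p(76)=9289091, p(77)=10619863, p(78)=12132164, p(79)=13848650, p(80)=15796476, p(81)=18004327, p(82)=20506255, p(83)=23338469, p(84)=26543660, p(85)=30167357, p(86)=34262962, p(87)=38887673, p(88)=44108109, p(89)=49995925, p(90)=56634173, p(91)=64112359.
Final step: p(92) = p(91) + p(90) - p(87) - p(85) + p(80) + p(77) - p(70) - p(66) + p(57) + p(52) - p(41) - p(35) + p(22) + p(15) - p(0)
= 64112359 + 56634173 - 38887673 - 30167357 + 15796476 + 10619863 - 4087968 - 2323520 + 614154 + 281589 - 44583 - 14883 + 1002 + 176 - 1
= 72533807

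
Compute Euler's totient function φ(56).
24

56 = 2^3 × 7
φ(n) = n × ∏(1 - 1/p) for each prime p dividing n
φ(56) = 56 × (1 - 1/2) × (1 - 1/7) = 24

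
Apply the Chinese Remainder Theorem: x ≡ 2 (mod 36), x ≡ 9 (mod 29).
38

Using Chinese Remainder Theorem:
M = 36 × 29 = 1044
M1 = 29, M2 = 36
y1 = 29^(-1) mod 36 = 5
y2 = 36^(-1) mod 29 = 25
x = (2×29×5 + 9×36×25) mod 1044 = 38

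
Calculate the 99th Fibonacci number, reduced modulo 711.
281

Matrix identity: Q^n = [[F_(n+1), F_n], [F_n, F_(n-1)]] with Q = [[1,1],[1,0]].
n = 99 = 1100011₂. Square-and-multiply, entries mod 711:
Q^1 = [[1,1],[1,0]]
Q^3 = (Q^1)²·Q = [[3,2],[2,1]]
Q^6 = (Q^3)² = [[13,8],[8,5]]
Q^12 = (Q^6)² = [[233,144],[144,89]]
Q^24 = (Q^12)² = [[370,153],[153,217]]
Q^49 = (Q^24)²·Q = [[559,334],[334,225]]
Q^99 = (Q^49)²·Q = [[489,281],[281,208]]
F_99 mod 711 = Q^99[0][1] = 281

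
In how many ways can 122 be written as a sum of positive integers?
2291320912

p(n) counts ways to write n as a sum of positive integers (order ignored).
Euler's pentagonal recurrence: p(k) = p(k-1) + p(k-2) - p(k-5) - p(k-7) + p(k-12) + p(k-15) - ... (offsets j(3j∓1)/2, signs ++--, p(0)=1, p(<0)=0).
DP table for k = 0..121: p(0)=1, p(1)=1, p(2)=2, p(3)=3, p(4)=5, p(5)=7, p(6)=11, p(7)=15, p(8)=22, p(9)=30, p(10)=42, p(11)=56, p(12)=77, p(13)=101, p(14)=135, p(15)=176, p(16)=231, p(17)=297, p(18)=385, p(19)=490, p(20)=627, p(21)=792, p(22)=1002, p(23)=1255, p(24)=1575, p(25)=1958, p(26)=2436, p(27)=3010, p(28)=3718, p(29)=4565, p(30)=5604, p(31)=6842, p(32)=8349, p(33)=10143, p(34)=12310, p(35)=14883, p(36)=17977, p(37)=21637, p(38)=26015, p(39)=31185, p(40)=37338, p(41)=44583, p(42)=53174, p(43)=63261, p(44)=75175, p(45)=89134, p(46)=105558, p(47)=124754, p(48)=147273, p(49)=173525, p(50)=204226, p(51)=239943, p(52)=281589, p(53)=329931, p(54)=386155, p(55)=451276, p(56)=526823, p(57)=614154, p(58)=715220, p(59)=831820, p(60)=966467, p(61)=1121505, p(62)=1300156, p(63)=1505499, p(64)=1741630, p(65)=2012558, p(66)=2323520, p(67)=2679689, p(68)=3087735, p(69)=3554345, p(70)=4087968, p(71)=4697205, p(72)=5392783, p(73)=6185689, p(74)=7089500, p(75)=8118264, p(76)=9289091, p(77)=10619863, p(78)=12132164, p(79)=13848650, p(80)=15796476, p(81)=18004327, p(82)=20506255, p(83)=23338469, p(84)=26543660, p(85)=30167357, p(86)=34262962, p(87)=38887673, p(88)=44108109, p(89)=49995925, p(90)=56634173, p(91)=64112359, p(92)=72533807, p(93)=82010177, p(94)=92669720, p(95)=104651419, p(96)=118114304, p(97)=133230930, p(98)=150198136, p(99)=169229875, p(100)=190569292, p(101)=214481126, p(102)=241265379, p(103)=271248950, p(104)=304801365, p(105)=342325709, p(106)=384276336, p(107)=431149389, p(108)=483502844, p(109)=541946240, p(110)=607163746, p(111)=679903203, p(112)=761002156, p(113)=851376628, p(114)=952050665, p(115)=1064144451, p(116)=1188908248, p(117)=1327710076, p(118)=1482074143, p(119)=1653668665, p(120)=1844349560, p(121)=2056148051.
Final step: p(122) = p(121) + p(120) - p(117) - p(115) + p(110) + p(107) - p(100) - p(96) + p(87) + p(82) - p(71) - p(65) + p(52) + p(45) - p(30) - p(22) + p(5)
= 2056148051 + 1844349560 - 1327710076 - 1064144451 + 607163746 + 431149389 - 190569292 - 118114304 + 38887673 + 20506255 - 4697205 - 2012558 + 281589 + 89134 - 5604 - 1002 + 7
= 2291320912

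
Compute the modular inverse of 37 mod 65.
58

gcd(37, 65) = 1, so the inverse exists.
Extended Euclidean algorithm on (65, 37):
65 = 1 × 37 + 28  ⟹  28 = (1)·65 + (-1)·37
37 = 1 × 28 + 9  ⟹  9 = (-1)·65 + (2)·37
28 = 3 × 9 + 1  ⟹  1 = (4)·65 + (-7)·37
So (-7)·37 ≡ 1 (mod 65), i.e. 37^(-1) ≡ -7 ≡ 58 (mod 65).
Check: 37 × 58 = 2146 ≡ 1 (mod 65)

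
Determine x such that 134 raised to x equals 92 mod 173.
10

Baby-step giant-step with step n = ⌈√173⌉ = 14.
Baby steps 134^j mod 173 (j:value) for j=0..13: 0:1, 1:134, 2:137, 3:20, 4:85, 5:145, 6:54, 7:143, 8:132, 9:42, 10:92, 11:45, 12:148, 13:110.
h = 92 is already in the table at j=10, so x = 10.
Check: 134^10 ≡ 92 (mod 173).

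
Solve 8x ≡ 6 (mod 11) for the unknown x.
x ≡ 9 (mod 11)

gcd(8, 11) = 1, which divides 6, so solutions exist.
Find 8^(-1) mod 11 by the extended Euclidean algorithm:
11 = 1 × 8 + 3  ⟹  3 = (1)·11 + (-1)·8
8 = 2 × 3 + 2  ⟹  2 = (-2)·11 + (3)·8
3 = 1 × 2 + 1  ⟹  1 = (3)·11 + (-4)·8
So (-4)·8 ≡ 1 (mod 11), i.e. 8^(-1) ≡ -4 ≡ 7 (mod 11).
x ≡ 7 × 6 = 42 ≡ 9 (mod 11).
Check: 8 × 9 = 72 ≡ 6 (mod 11).
Unique solution: x ≡ 9 (mod 11)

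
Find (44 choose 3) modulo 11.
0

Using Lucas' theorem:
Write n=44 and k=3 in base 11:
n in base 11: [4, 0]
k in base 11: [0, 3]
C(44,3) mod 11 = ∏ C(n_i, k_i) mod 11
Digit binomials (mod 11): C(4,0) = 1; C(0,3) = 0 (k_i > n_i)
Product: 1 × 0 = 0 ≡ 0 (mod 11)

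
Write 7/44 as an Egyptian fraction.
1/7 + 1/62 + 1/9548

Greedy algorithm:
7/44: ceiling(44/7) = 7, use 1/7
5/308: ceiling(308/5) = 62, use 1/62
1/9548: ceiling(9548/1) = 9548, use 1/9548
Result: 7/44 = 1/7 + 1/62 + 1/9548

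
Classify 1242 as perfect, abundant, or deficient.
abundant

Proper divisors of 1242: sum = 1 + 2 + 3 + 6 + 9 + 18 + 23 + 27 + 46 + 54 + 69 + 138 + 207 + 414 + 621 = 1638
Since 1638 > 1242, 1242 is abundant.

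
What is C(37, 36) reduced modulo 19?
18

Using Lucas' theorem:
Write n=37 and k=36 in base 19:
n in base 19: [1, 18]
k in base 19: [1, 17]
C(37,36) mod 19 = ∏ C(n_i, k_i) mod 19
Digit binomials (mod 19): C(1,1) = 1; C(18,17) = 18
Product: 1 × 18 = 18 ≡ 18 (mod 19)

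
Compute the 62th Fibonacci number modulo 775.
156

Matrix identity: Q^n = [[F_(n+1), F_n], [F_n, F_(n-1)]] with Q = [[1,1],[1,0]].
n = 62 = 111110₂. Square-and-multiply, entries mod 775:
Q^1 = [[1,1],[1,0]]
Q^3 = (Q^1)²·Q = [[3,2],[2,1]]
Q^7 = (Q^3)²·Q = [[21,13],[13,8]]
Q^15 = (Q^7)²·Q = [[212,610],[610,377]]
Q^31 = (Q^15)²·Q = [[559,94],[94,465]]
Q^62 = (Q^31)² = [[467,156],[156,311]]
F_62 mod 775 = Q^62[0][1] = 156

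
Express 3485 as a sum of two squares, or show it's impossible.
2² + 59² (a=2, b=59)

Factorization: 3485 = 5 × 17 × 41
By Fermat: n is sum of two squares iff every prime p ≡ 3 (mod 4) appears to even power.
All primes ≡ 3 (mod 4) appear to even power.
Search a = 0, 1, 2, … for 3485 - a² a perfect square: first hit at a = 2: 3485 - 4 = 3481 = 59².
3485 = 2² + 59² = 4 + 3481 ✓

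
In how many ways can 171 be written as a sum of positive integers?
301384802048

p(n) counts ways to write n as a sum of positive integers (order ignored).
Euler's pentagonal recurrence: p(k) = p(k-1) + p(k-2) - p(k-5) - p(k-7) + p(k-12) + p(k-15) - ... (offsets j(3j∓1)/2, signs ++--, p(0)=1, p(<0)=0).
DP table for k = 0..170: p(0)=1, p(1)=1, p(2)=2, p(3)=3, p(4)=5, p(5)=7, p(6)=11, p(7)=15, p(8)=22, p(9)=30, p(10)=42, p(11)=56, p(12)=77, p(13)=101, p(14)=135, p(15)=176, p(16)=231, p(17)=297, p(18)=385, p(19)=490, p(20)=627, p(21)=792, p(22)=1002, p(23)=1255, p(24)=1575, p(25)=1958, p(26)=2436, p(27)=3010, p(28)=3718, p(29)=4565, p(30)=5604, p(31)=6842, p(32)=8349, p(33)=10143, p(34)=12310, p(35)=14883, p(36)=17977, p(37)=21637, p(38)=26015, p(39)=31185, p(40)=37338, p(41)=44583, p(42)=53174, p(43)=63261, p(44)=75175, p(45)=89134, p(46)=105558, p(47)=124754, p(48)=147273, p(49)=173525, p(50)=204226, p(51)=239943, p(52)=281589, p(53)=329931, p(54)=386155, p(55)=451276, p(56)=526823, p(57)=614154, p(58)=715220, p(59)=831820, p(60)=966467, p(61)=1121505, p(62)=1300156, p(63)=1505499, p(64)=1741630, p(65)=2012558, p(66)=2323520, p(67)=2679689, p(68)=3087735, p(69)=3554345, p(70)=4087968, p(71)=4697205, p(72)=5392783, p(73)=6185689, p(74)=7089500, p(75)=8118264, p(76)=9289091, p(77)=10619863, p(78)=12132164, p(79)=13848650, p(80)=15796476, p(81)=18004327, p(82)=20506255, p(83)=23338469, p(84)=26543660, p(85)=30167357, p(86)=34262962, p(87)=38887673, p(88)=44108109, p(89)=49995925, p(90)=56634173, p(91)=64112359, p(92)=72533807, p(93)=82010177, p(94)=92669720, p(95)=104651419, p(96)=118114304, p(97)=133230930, p(98)=150198136, p(99)=169229875, p(100)=190569292, p(101)=214481126, p(102)=241265379, p(103)=271248950, p(104)=304801365, p(105)=342325709, p(106)=384276336, p(107)=431149389, p(108)=483502844, p(109)=541946240, p(110)=607163746, p(111)=679903203, p(112)=761002156, p(113)=851376628, p(114)=952050665, p(115)=1064144451, p(116)=1188908248, p(117)=1327710076, p(118)=1482074143, p(119)=1653668665, p(120)=1844349560, p(121)=2056148051, p(122)=2291320912, p(123)=2552338241, p(124)=2841940500, p(125)=3163127352, p(126)=3519222692, p(127)=3913864295, p(128)=4351078600, p(129)=4835271870, p(130)=5371315400, p(131)=5964539504, p(132)=6620830889, p(133)=7346629512, p(134)=8149040695, p(135)=9035836076, p(136)=10015581680, p(137)=11097645016, p(138)=12292341831, p(139)=13610949895, p(140)=15065878135, p(141)=16670689208, p(142)=18440293320, p(143)=20390982757, p(144)=22540654445, p(145)=24908858009, p(146)=27517052599, p(147)=30388671978, p(148)=33549419497, p(149)=37027355200, p(150)=40853235313, p(151)=45060624582, p(152)=49686288421, p(153)=54770336324, p(154)=60356673280, p(155)=66493182097, p(156)=73232243759, p(157)=80630964769, p(158)=88751778802, p(159)=97662728555, p(160)=107438159466, p(161)=118159068427, p(162)=129913904637, p(163)=142798995930, p(164)=156919475295, p(165)=172389800255, p(166)=189334822579, p(167)=207890420102, p(168)=228204732751, p(169)=250438925115, p(170)=274768617130.
Final step: p(171) = p(170) + p(169) - p(166) - p(164) + p(159) + p(156) - p(149) - p(145) + p(136) + p(131) - p(120) - p(114) + p(101) + p(94) - p(79) - p(71) + p(54) + p(45) - p(26) - p(16)
= 274768617130 + 250438925115 - 189334822579 - 156919475295 + 97662728555 + 73232243759 - 37027355200 - 24908858009 + 10015581680 + 5964539504 - 1844349560 - 952050665 + 214481126 + 92669720 - 13848650 - 4697205 + 386155 + 89134 - 2436 - 231
= 301384802048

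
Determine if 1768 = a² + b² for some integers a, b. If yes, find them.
2² + 42² (a=2, b=42)

Factorization: 1768 = 2^3 × 13 × 17
By Fermat: n is sum of two squares iff every prime p ≡ 3 (mod 4) appears to even power.
All primes ≡ 3 (mod 4) appear to even power.
Search a = 0, 1, 2, … for 1768 - a² a perfect square: first hit at a = 2: 1768 - 4 = 1764 = 42².
1768 = 2² + 42² = 4 + 1764 ✓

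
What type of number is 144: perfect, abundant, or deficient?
abundant

Proper divisors of 144: sum = 1 + 2 + 3 + 4 + 6 + 8 + 9 + 12 + 16 + 18 + 24 + 36 + 48 + 72 = 259
Since 259 > 144, 144 is abundant.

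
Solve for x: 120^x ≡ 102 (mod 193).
47

Baby-step giant-step with step n = ⌈√193⌉ = 14.
Baby steps 120^j mod 193 (j:value) for j=0..13: 0:1, 1:120, 2:118, 3:71, 4:28, 5:79, 6:23, 7:58, 8:12, 9:89, 10:65, 11:80, 12:143, 13:176.
Giant-step multiplier: 120^(-14) ≡ 120^(192-14) = 120^178 ≡ 100 (mod 193).
Giant steps γ_i = 102·100^i mod 193: γ_0=102, γ_1=164, γ_2=188, γ_3=79 (in table at j=5).
x = i·n + j = 3·14 + 5 = 47.
Check: 120^47 ≡ 102 (mod 193).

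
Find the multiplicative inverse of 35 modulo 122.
7

gcd(35, 122) = 1, so the inverse exists.
Extended Euclidean algorithm on (122, 35):
122 = 3 × 35 + 17  ⟹  17 = (1)·122 + (-3)·35
35 = 2 × 17 + 1  ⟹  1 = (-2)·122 + (7)·35
So (7)·35 ≡ 1 (mod 122), i.e. 35^(-1) ≡ 7 (mod 122).
Check: 35 × 7 = 245 ≡ 1 (mod 122)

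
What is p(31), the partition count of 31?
6842

p(n) counts ways to write n as a sum of positive integers (order ignored).
Euler's pentagonal recurrence: p(k) = p(k-1) + p(k-2) - p(k-5) - p(k-7) + p(k-12) + p(k-15) - ... (offsets j(3j∓1)/2, signs ++--, p(0)=1, p(<0)=0).
DP table for k = 0..30: p(0)=1, p(1)=1, p(2)=2, p(3)=3, p(4)=5, p(5)=7, p(6)=11, p(7)=15, p(8)=22, p(9)=30, p(10)=42, p(11)=56, p(12)=77, p(13)=101, p(14)=135, p(15)=176, p(16)=231, p(17)=297, p(18)=385, p(19)=490, p(20)=627, p(21)=792, p(22)=1002, p(23)=1255, p(24)=1575, p(25)=1958, p(26)=2436, p(27)=3010, p(28)=3718, p(29)=4565, p(30)=5604.
Final step: p(31) = p(30) + p(29) - p(26) - p(24) + p(19) + p(16) - p(9) - p(5)
= 5604 + 4565 - 2436 - 1575 + 490 + 231 - 30 - 7
= 6842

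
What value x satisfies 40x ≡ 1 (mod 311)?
70

gcd(40, 311) = 1, so the inverse exists.
Extended Euclidean algorithm on (311, 40):
311 = 7 × 40 + 31  ⟹  31 = (1)·311 + (-7)·40
40 = 1 × 31 + 9  ⟹  9 = (-1)·311 + (8)·40
31 = 3 × 9 + 4  ⟹  4 = (4)·311 + (-31)·40
9 = 2 × 4 + 1  ⟹  1 = (-9)·311 + (70)·40
So (70)·40 ≡ 1 (mod 311), i.e. 40^(-1) ≡ 70 (mod 311).
Check: 40 × 70 = 2800 ≡ 1 (mod 311)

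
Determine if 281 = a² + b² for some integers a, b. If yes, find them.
5² + 16² (a=5, b=16)

Factorization: 281 = 281
By Fermat: n is sum of two squares iff every prime p ≡ 3 (mod 4) appears to even power.
All primes ≡ 3 (mod 4) appear to even power.
Search a = 0, 1, 2, … for 281 - a² a perfect square: first hit at a = 5: 281 - 25 = 256 = 16².
281 = 5² + 16² = 25 + 256 ✓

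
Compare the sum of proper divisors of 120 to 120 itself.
abundant

Proper divisors of 120: sum = 1 + 2 + 3 + 4 + 5 + 6 + 8 + 10 + 12 + 15 + 20 + 24 + 30 + 40 + 60 = 240
Since 240 > 120, 120 is abundant.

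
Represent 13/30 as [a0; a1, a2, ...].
[0; 2, 3, 4]

Euclidean algorithm steps:
13 = 0 × 30 + 13
30 = 2 × 13 + 4
13 = 3 × 4 + 1
4 = 4 × 1 + 0
Continued fraction: [0; 2, 3, 4]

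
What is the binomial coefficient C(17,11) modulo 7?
0

Using Lucas' theorem:
Write n=17 and k=11 in base 7:
n in base 7: [2, 3]
k in base 7: [1, 4]
C(17,11) mod 7 = ∏ C(n_i, k_i) mod 7
Digit binomials (mod 7): C(2,1) = 2; C(3,4) = 0 (k_i > n_i)
Product: 2 × 0 = 0 ≡ 0 (mod 7)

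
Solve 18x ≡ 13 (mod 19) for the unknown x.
x ≡ 6 (mod 19)

gcd(18, 19) = 1, which divides 13, so solutions exist.
Find 18^(-1) mod 19 by the extended Euclidean algorithm:
19 = 1 × 18 + 1  ⟹  1 = (1)·19 + (-1)·18
So (-1)·18 ≡ 1 (mod 19), i.e. 18^(-1) ≡ -1 ≡ 18 (mod 19).
x ≡ 18 × 13 = 234 ≡ 6 (mod 19).
Check: 18 × 6 = 108 ≡ 13 (mod 19).
Unique solution: x ≡ 6 (mod 19)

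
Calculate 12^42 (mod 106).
6

Repeated squaring. Binary of 42 = 101010.
12^1 ≡ 12 (mod 106); 12^2 ≡ 38 (mod 106); 12^4 ≡ 66 (mod 106); 12^8 ≡ 10 (mod 106); 12^16 ≡ 100 (mod 106); 12^32 ≡ 36 (mod 106)
12^42 = 12^2 × 12^8 × 12^32 ≡ 6 (mod 106)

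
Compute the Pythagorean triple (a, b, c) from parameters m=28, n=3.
(775, 168, 793)

Euclid's formula: a = m² - n², b = 2mn, c = m² + n²
m = 28, n = 3
a = 28² - 3² = 784 - 9 = 775
b = 2 × 28 × 3 = 168
c = 28² + 3² = 784 + 9 = 793
Verification: 775² + 168² = 600625 + 28224 = 628849 = 793² ✓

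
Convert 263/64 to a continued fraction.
[4; 9, 7]

Euclidean algorithm steps:
263 = 4 × 64 + 7
64 = 9 × 7 + 1
7 = 7 × 1 + 0
Continued fraction: [4; 9, 7]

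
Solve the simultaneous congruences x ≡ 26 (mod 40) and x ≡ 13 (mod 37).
346

Using Chinese Remainder Theorem:
M = 40 × 37 = 1480
M1 = 37, M2 = 40
y1 = 37^(-1) mod 40 = 13
y2 = 40^(-1) mod 37 = 25
x = (26×37×13 + 13×40×25) mod 1480 = 346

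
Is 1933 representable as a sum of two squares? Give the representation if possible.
13² + 42² (a=13, b=42)

Factorization: 1933 = 1933
By Fermat: n is sum of two squares iff every prime p ≡ 3 (mod 4) appears to even power.
All primes ≡ 3 (mod 4) appear to even power.
Search a = 0, 1, 2, … for 1933 - a² a perfect square: first hit at a = 13: 1933 - 169 = 1764 = 42².
1933 = 13² + 42² = 169 + 1764 ✓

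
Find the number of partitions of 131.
5964539504

p(n) counts ways to write n as a sum of positive integers (order ignored).
Euler's pentagonal recurrence: p(k) = p(k-1) + p(k-2) - p(k-5) - p(k-7) + p(k-12) + p(k-15) - ... (offsets j(3j∓1)/2, signs ++--, p(0)=1, p(<0)=0).
DP table for k = 0..130: p(0)=1, p(1)=1, p(2)=2, p(3)=3, p(4)=5, p(5)=7, p(6)=11, p(7)=15, p(8)=22, p(9)=30, p(10)=42, p(11)=56, p(12)=77, p(13)=101, p(14)=135, p(15)=176, p(16)=231, p(17)=297, p(18)=385, p(19)=490, p(20)=627, p(21)=792, p(22)=1002, p(23)=1255, p(24)=1575, p(25)=1958, p(26)=2436, p(27)=3010, p(28)=3718, p(29)=4565, p(30)=5604, p(31)=6842, p(32)=8349, p(33)=10143, p(34)=12310, p(35)=14883, p(36)=17977, p(37)=21637, p(38)=26015, p(39)=31185, p(40)=37338, p(41)=44583, p(42)=53174, p(43)=63261, p(44)=75175, p(45)=89134, p(46)=105558, p(47)=124754, p(48)=147273, p(49)=173525, p(50)=204226, p(51)=239943, p(52)=281589, p(53)=329931, p(54)=386155, p(55)=451276, p(56)=526823, p(57)=614154, p(58)=715220, p(59)=831820, p(60)=966467, p(61)=1121505, p(62)=1300156, p(63)=1505499, p(64)=1741630, p(65)=2012558, p(66)=2323520, p(67)=2679689, p(68)=3087735, p(69)=3554345, p(70)=4087968, p(71)=4697205, p(72)=5392783, p(73)=6185689, p(74)=7089500, p(75)=8118264, p(76)=9289091, p(77)=10619863, p(78)=12132164, p(79)=13848650, p(80)=15796476, p(81)=18004327, p(82)=20506255, p(83)=23338469, p(84)=26543660, p(85)=30167357, p(86)=34262962, p(87)=38887673, p(88)=44108109, p(89)=49995925, p(90)=56634173, p(91)=64112359, p(92)=72533807, p(93)=82010177, p(94)=92669720, p(95)=104651419, p(96)=118114304, p(97)=133230930, p(98)=150198136, p(99)=169229875, p(100)=190569292, p(101)=214481126, p(102)=241265379, p(103)=271248950, p(104)=304801365, p(105)=342325709, p(106)=384276336, p(107)=431149389, p(108)=483502844, p(109)=541946240, p(110)=607163746, p(111)=679903203, p(112)=761002156, p(113)=851376628, p(114)=952050665, p(115)=1064144451, p(116)=1188908248, p(117)=1327710076, p(118)=1482074143, p(119)=1653668665, p(120)=1844349560, p(121)=2056148051, p(122)=2291320912, p(123)=2552338241, p(124)=2841940500, p(125)=3163127352, p(126)=3519222692, p(127)=3913864295, p(128)=4351078600, p(129)=4835271870, p(130)=5371315400.
Final step: p(131) = p(130) + p(129) - p(126) - p(124) + p(119) + p(116) - p(109) - p(105) + p(96) + p(91) - p(80) - p(74) + p(61) + p(54) - p(39) - p(31) + p(14) + p(5)
= 5371315400 + 4835271870 - 3519222692 - 2841940500 + 1653668665 + 1188908248 - 541946240 - 342325709 + 118114304 + 64112359 - 15796476 - 7089500 + 1121505 + 386155 - 31185 - 6842 + 135 + 7
= 5964539504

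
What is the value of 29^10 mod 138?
73

Repeated squaring. Binary of 10 = 1010.
29^1 ≡ 29 (mod 138); 29^2 ≡ 13 (mod 138); 29^4 ≡ 31 (mod 138); 29^8 ≡ 133 (mod 138)
29^10 = 29^2 × 29^8 ≡ 73 (mod 138)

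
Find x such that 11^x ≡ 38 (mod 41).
25

Baby-step giant-step with step n = ⌈√41⌉ = 7.
Baby steps 11^j mod 41 (j:value) for j=0..6: 0:1, 1:11, 2:39, 3:19, 4:4, 5:3, 6:33.
Giant-step multiplier: 11^(-7) ≡ 11^(40-7) = 11^33 ≡ 34 (mod 41).
Giant steps γ_i = 38·34^i mod 41: γ_0=38, γ_1=21, γ_2=17, γ_3=4 (in table at j=4).
x = i·n + j = 3·7 + 4 = 25.
Check: 11^25 ≡ 38 (mod 41).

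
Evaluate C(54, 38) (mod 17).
0

Using Lucas' theorem:
Write n=54 and k=38 in base 17:
n in base 17: [3, 3]
k in base 17: [2, 4]
C(54,38) mod 17 = ∏ C(n_i, k_i) mod 17
Digit binomials (mod 17): C(3,2) = 3; C(3,4) = 0 (k_i > n_i)
Product: 3 × 0 = 0 ≡ 0 (mod 17)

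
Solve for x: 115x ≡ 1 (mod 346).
343

gcd(115, 346) = 1, so the inverse exists.
Extended Euclidean algorithm on (346, 115):
346 = 3 × 115 + 1  ⟹  1 = (1)·346 + (-3)·115
So (-3)·115 ≡ 1 (mod 346), i.e. 115^(-1) ≡ -3 ≡ 343 (mod 346).
Check: 115 × 343 = 39445 ≡ 1 (mod 346)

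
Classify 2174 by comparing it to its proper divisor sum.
deficient

Proper divisors of 2174: sum = 1 + 2 + 1087 = 1090
Since 1090 < 2174, 2174 is deficient.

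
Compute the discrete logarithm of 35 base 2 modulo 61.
11

Baby-step giant-step with step n = ⌈√61⌉ = 8.
Baby steps 2^j mod 61 (j:value) for j=0..7: 0:1, 1:2, 2:4, 3:8, 4:16, 5:32, 6:3, 7:6.
Giant-step multiplier: 2^(-8) ≡ 2^(60-8) = 2^52 ≡ 56 (mod 61).
Giant steps γ_i = 35·56^i mod 61: γ_0=35, γ_1=8 (in table at j=3).
x = i·n + j = 1·8 + 3 = 11.
Check: 2^11 ≡ 35 (mod 61).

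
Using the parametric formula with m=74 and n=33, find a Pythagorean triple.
(4387, 4884, 6565)

Euclid's formula: a = m² - n², b = 2mn, c = m² + n²
m = 74, n = 33
a = 74² - 33² = 5476 - 1089 = 4387
b = 2 × 74 × 33 = 4884
c = 74² + 33² = 5476 + 1089 = 6565
Verification: 4387² + 4884² = 19245769 + 23853456 = 43099225 = 6565² ✓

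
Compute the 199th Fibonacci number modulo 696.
205

Matrix identity: Q^n = [[F_(n+1), F_n], [F_n, F_(n-1)]] with Q = [[1,1],[1,0]].
n = 199 = 11000111₂. Square-and-multiply, entries mod 696:
Q^1 = [[1,1],[1,0]]
Q^3 = (Q^1)²·Q = [[3,2],[2,1]]
Q^6 = (Q^3)² = [[13,8],[8,5]]
Q^12 = (Q^6)² = [[233,144],[144,89]]
Q^24 = (Q^12)² = [[553,432],[432,121]]
Q^49 = (Q^24)²·Q = [[601,361],[361,240]]
Q^99 = (Q^49)²·Q = [[291,146],[146,145]]
Q^199 = (Q^99)²·Q = [[525,205],[205,320]]
F_199 mod 696 = Q^199[0][1] = 205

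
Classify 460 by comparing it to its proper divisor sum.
abundant

Proper divisors of 460: sum = 1 + 2 + 4 + 5 + 10 + 20 + 23 + 46 + 92 + 115 + 230 = 548
Since 548 > 460, 460 is abundant.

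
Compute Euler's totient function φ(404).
200

404 = 2^2 × 101
φ(n) = n × ∏(1 - 1/p) for each prime p dividing n
φ(404) = 404 × (1 - 1/2) × (1 - 1/101) = 200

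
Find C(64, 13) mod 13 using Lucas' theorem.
4

Using Lucas' theorem:
Write n=64 and k=13 in base 13:
n in base 13: [4, 12]
k in base 13: [1, 0]
C(64,13) mod 13 = ∏ C(n_i, k_i) mod 13
Digit binomials (mod 13): C(4,1) = 4; C(12,0) = 1
Product: 4 × 1 = 4 ≡ 4 (mod 13)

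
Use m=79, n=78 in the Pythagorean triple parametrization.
(157, 12324, 12325)

Euclid's formula: a = m² - n², b = 2mn, c = m² + n²
m = 79, n = 78
a = 79² - 78² = 6241 - 6084 = 157
b = 2 × 79 × 78 = 12324
c = 79² + 78² = 6241 + 6084 = 12325
Verification: 157² + 12324² = 24649 + 151880976 = 151905625 = 12325² ✓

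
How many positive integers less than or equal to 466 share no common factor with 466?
232

466 = 2 × 233
φ(n) = n × ∏(1 - 1/p) for each prime p dividing n
φ(466) = 466 × (1 - 1/2) × (1 - 1/233) = 232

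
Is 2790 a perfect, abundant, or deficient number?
abundant

Proper divisors of 2790: sum = 1 + 2 + 3 + 5 + 6 + 9 + 10 + 15 + ... + 465 + 558 + 930 + 1395 (23 divisors) = 4698
Since 4698 > 2790, 2790 is abundant.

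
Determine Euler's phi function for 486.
162

486 = 2 × 3^5
φ(n) = n × ∏(1 - 1/p) for each prime p dividing n
φ(486) = 486 × (1 - 1/2) × (1 - 1/3) = 162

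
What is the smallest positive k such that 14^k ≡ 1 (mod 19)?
18

19 is prime, so ord(14) divides φ(19) = 18.
Divisors of 18: 1, 2, 3, 6, 9, 18.
Repeated squaring: 14^1 ≡ 14, 14^2 ≡ 6, 14^4 ≡ 17, 14^8 ≡ 4, 14^16 ≡ 16 (mod 19).
Test 14^d mod 19 for each divisor d in increasing order:
14^1 ≡ 14
14^2 ≡ 6
14^3 = 14^2·14^1 ≡ 8
14^6 = 14^4·14^2 ≡ 7
14^9 = 14^8·14^1 ≡ 18
14^18 = 14^16·14^2 ≡ 1  ← first divisor giving 1
The order is 18.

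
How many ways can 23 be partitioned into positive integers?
1255

p(n) counts ways to write n as a sum of positive integers (order ignored).
Euler's pentagonal recurrence: p(k) = p(k-1) + p(k-2) - p(k-5) - p(k-7) + p(k-12) + p(k-15) - ... (offsets j(3j∓1)/2, signs ++--, p(0)=1, p(<0)=0).
DP table for k = 0..22: p(0)=1, p(1)=1, p(2)=2, p(3)=3, p(4)=5, p(5)=7, p(6)=11, p(7)=15, p(8)=22, p(9)=30, p(10)=42, p(11)=56, p(12)=77, p(13)=101, p(14)=135, p(15)=176, p(16)=231, p(17)=297, p(18)=385, p(19)=490, p(20)=627, p(21)=792, p(22)=1002.
Final step: p(23) = p(22) + p(21) - p(18) - p(16) + p(11) + p(8) - p(1)
= 1002 + 792 - 385 - 231 + 56 + 22 - 1
= 1255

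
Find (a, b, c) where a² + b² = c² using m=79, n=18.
(5917, 2844, 6565)

Euclid's formula: a = m² - n², b = 2mn, c = m² + n²
m = 79, n = 18
a = 79² - 18² = 6241 - 324 = 5917
b = 2 × 79 × 18 = 2844
c = 79² + 18² = 6241 + 324 = 6565
Verification: 5917² + 2844² = 35010889 + 8088336 = 43099225 = 6565² ✓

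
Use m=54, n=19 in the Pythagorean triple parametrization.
(2555, 2052, 3277)

Euclid's formula: a = m² - n², b = 2mn, c = m² + n²
m = 54, n = 19
a = 54² - 19² = 2916 - 361 = 2555
b = 2 × 54 × 19 = 2052
c = 54² + 19² = 2916 + 361 = 3277
Verification: 2555² + 2052² = 6528025 + 4210704 = 10738729 = 3277² ✓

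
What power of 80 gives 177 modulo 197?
21

Baby-step giant-step with step n = ⌈√197⌉ = 15.
Baby steps 80^j mod 197 (j:value) for j=0..14: 0:1, 1:80, 2:96, 3:194, 4:154, 5:106, 6:9, 7:129, 8:76, 9:170, 10:7, 11:166, 12:81, 13:176, 14:93.
Giant-step multiplier: 80^(-15) ≡ 80^(196-15) = 80^181 ≡ 167 (mod 197).
Giant steps γ_i = 177·167^i mod 197: γ_0=177, γ_1=9 (in table at j=6).
x = i·n + j = 1·15 + 6 = 21.
Check: 80^21 ≡ 177 (mod 197).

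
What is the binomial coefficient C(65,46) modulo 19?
3

Using Lucas' theorem:
Write n=65 and k=46 in base 19:
n in base 19: [3, 8]
k in base 19: [2, 8]
C(65,46) mod 19 = ∏ C(n_i, k_i) mod 19
Digit binomials (mod 19): C(3,2) = 3; C(8,8) = 1
Product: 3 × 1 = 3 ≡ 3 (mod 19)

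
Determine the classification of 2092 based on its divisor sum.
deficient

Proper divisors of 2092: sum = 1 + 2 + 4 + 523 + 1046 = 1576
Since 1576 < 2092, 2092 is deficient.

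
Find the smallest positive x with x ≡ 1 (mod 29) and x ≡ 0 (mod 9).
117

Using Chinese Remainder Theorem:
M = 29 × 9 = 261
M1 = 9, M2 = 29
y1 = 9^(-1) mod 29 = 13
y2 = 29^(-1) mod 9 = 5
x = (1×9×13 + 0×29×5) mod 261 = 117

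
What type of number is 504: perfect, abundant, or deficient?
abundant

Proper divisors of 504: sum = 1 + 2 + 3 + 4 + 6 + 7 + 8 + 9 + ... + 84 + 126 + 168 + 252 (23 divisors) = 1056
Since 1056 > 504, 504 is abundant.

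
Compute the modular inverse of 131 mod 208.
27

gcd(131, 208) = 1, so the inverse exists.
Extended Euclidean algorithm on (208, 131):
208 = 1 × 131 + 77  ⟹  77 = (1)·208 + (-1)·131
131 = 1 × 77 + 54  ⟹  54 = (-1)·208 + (2)·131
77 = 1 × 54 + 23  ⟹  23 = (2)·208 + (-3)·131
54 = 2 × 23 + 8  ⟹  8 = (-5)·208 + (8)·131
23 = 2 × 8 + 7  ⟹  7 = (12)·208 + (-19)·131
8 = 1 × 7 + 1  ⟹  1 = (-17)·208 + (27)·131
So (27)·131 ≡ 1 (mod 208), i.e. 131^(-1) ≡ 27 (mod 208).
Check: 131 × 27 = 3537 ≡ 1 (mod 208)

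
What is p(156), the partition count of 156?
73232243759

p(n) counts ways to write n as a sum of positive integers (order ignored).
Euler's pentagonal recurrence: p(k) = p(k-1) + p(k-2) - p(k-5) - p(k-7) + p(k-12) + p(k-15) - ... (offsets j(3j∓1)/2, signs ++--, p(0)=1, p(<0)=0).
DP table for k = 0..155: p(0)=1, p(1)=1, p(2)=2, p(3)=3, p(4)=5, p(5)=7, p(6)=11, p(7)=15, p(8)=22, p(9)=30, p(10)=42, p(11)=56, p(12)=77, p(13)=101, p(14)=135, p(15)=176, p(16)=231, p(17)=297, p(18)=385, p(19)=490, p(20)=627, p(21)=792, p(22)=1002, p(23)=1255, p(24)=1575, p(25)=1958, p(26)=2436, p(27)=3010, p(28)=3718, p(29)=4565, p(30)=5604, p(31)=6842, p(32)=8349, p(33)=10143, p(34)=12310, p(35)=14883, p(36)=17977, p(37)=21637, p(38)=26015, p(39)=31185, p(40)=37338, p(41)=44583, p(42)=53174, p(43)=63261, p(44)=75175, p(45)=89134, p(46)=105558, p(47)=124754, p(48)=147273, p(49)=173525, p(50)=204226, p(51)=239943, p(52)=281589, p(53)=329931, p(54)=386155, p(55)=451276, p(56)=526823, p(57)=614154, p(58)=715220, p(59)=831820, p(60)=966467, p(61)=1121505, p(62)=1300156, p(63)=1505499, p(64)=1741630, p(65)=2012558, p(66)=2323520, p(67)=2679689, p(68)=3087735, p(69)=3554345, p(70)=4087968, p(71)=4697205, p(72)=5392783, p(73)=6185689, p(74)=7089500, p(75)=8118264, p(76)=9289091, p(77)=10619863, p(78)=12132164, p(79)=13848650, p(80)=15796476, p(81)=18004327, p(82)=20506255, p(83)=23338469, p(84)=26543660, p(85)=30167357, p(86)=34262962, p(87)=38887673, p(88)=44108109, p(89)=49995925, p(90)=56634173, p(91)=64112359, p(92)=72533807, p(93)=82010177, p(94)=92669720, p(95)=104651419, p(96)=118114304, p(97)=133230930, p(98)=150198136, p(99)=169229875, p(100)=190569292, p(101)=214481126, p(102)=241265379, p(103)=271248950, p(104)=304801365, p(105)=342325709, p(106)=384276336, p(107)=431149389, p(108)=483502844, p(109)=541946240, p(110)=607163746, p(111)=679903203, p(112)=761002156, p(113)=851376628, p(114)=952050665, p(115)=1064144451, p(116)=1188908248, p(117)=1327710076, p(118)=1482074143, p(119)=1653668665, p(120)=1844349560, p(121)=2056148051, p(122)=2291320912, p(123)=2552338241, p(124)=2841940500, p(125)=3163127352, p(126)=3519222692, p(127)=3913864295, p(128)=4351078600, p(129)=4835271870, p(130)=5371315400, p(131)=5964539504, p(132)=6620830889, p(133)=7346629512, p(134)=8149040695, p(135)=9035836076, p(136)=10015581680, p(137)=11097645016, p(138)=12292341831, p(139)=13610949895, p(140)=15065878135, p(141)=16670689208, p(142)=18440293320, p(143)=20390982757, p(144)=22540654445, p(145)=24908858009, p(146)=27517052599, p(147)=30388671978, p(148)=33549419497, p(149)=37027355200, p(150)=40853235313, p(151)=45060624582, p(152)=49686288421, p(153)=54770336324, p(154)=60356673280, p(155)=66493182097.
Final step: p(156) = p(155) + p(154) - p(151) - p(149) + p(144) + p(141) - p(134) - p(130) + p(121) + p(116) - p(105) - p(99) + p(86) + p(79) - p(64) - p(56) + p(39) + p(30) - p(11) - p(1)
= 66493182097 + 60356673280 - 45060624582 - 37027355200 + 22540654445 + 16670689208 - 8149040695 - 5371315400 + 2056148051 + 1188908248 - 342325709 - 169229875 + 34262962 + 13848650 - 1741630 - 526823 + 31185 + 5604 - 56 - 1
= 73232243759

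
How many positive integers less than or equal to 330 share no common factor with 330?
80

330 = 2 × 3 × 5 × 11
φ(n) = n × ∏(1 - 1/p) for each prime p dividing n
φ(330) = 330 × (1 - 1/2) × (1 - 1/3) × (1 - 1/5) × (1 - 1/11) = 80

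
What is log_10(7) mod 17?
9

Baby-step giant-step with step n = ⌈√17⌉ = 5.
Baby steps 10^j mod 17 (j:value) for j=0..4: 0:1, 1:10, 2:15, 3:14, 4:4.
Giant-step multiplier: 10^(-5) ≡ 10^(16-5) = 10^11 ≡ 3 (mod 17).
Giant steps γ_i = 7·3^i mod 17: γ_0=7, γ_1=4 (in table at j=4).
x = i·n + j = 1·5 + 4 = 9.
Check: 10^9 ≡ 7 (mod 17).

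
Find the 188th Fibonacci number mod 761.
1

Matrix identity: Q^n = [[F_(n+1), F_n], [F_n, F_(n-1)]] with Q = [[1,1],[1,0]].
n = 188 = 10111100₂. Square-and-multiply, entries mod 761:
Q^1 = [[1,1],[1,0]]
Q^2 = (Q^1)² = [[2,1],[1,1]]
Q^5 = (Q^2)²·Q = [[8,5],[5,3]]
Q^11 = (Q^5)²·Q = [[144,89],[89,55]]
Q^23 = (Q^11)²·Q = [[708,500],[500,208]]
Q^47 = (Q^23)²·Q = [[35,157],[157,639]]
Q^94 = (Q^47)² = [[0,39],[39,722]]
Q^188 = (Q^94)² = [[760,1],[1,759]]
F_188 mod 761 = Q^188[0][1] = 1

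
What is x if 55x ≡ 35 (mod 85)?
x ≡ 13 (mod 17)

gcd(55, 85) = 5, which divides 35, so solutions exist.
Divide through by 5: 11x ≡ 7 (mod 17).
Find 11^(-1) mod 17 by the extended Euclidean algorithm:
17 = 1 × 11 + 6  ⟹  6 = (1)·17 + (-1)·11
11 = 1 × 6 + 5  ⟹  5 = (-1)·17 + (2)·11
6 = 1 × 5 + 1  ⟹  1 = (2)·17 + (-3)·11
So (-3)·11 ≡ 1 (mod 17), i.e. 11^(-1) ≡ -3 ≡ 14 (mod 17).
x ≡ 14 × 7 = 98 ≡ 13 (mod 17).
Check: 55 × 13 = 715 ≡ 35 (mod 85).
x ≡ 13 (mod 17), giving 5 solutions mod 85.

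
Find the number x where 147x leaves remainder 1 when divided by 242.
135

gcd(147, 242) = 1, so the inverse exists.
Extended Euclidean algorithm on (242, 147):
242 = 1 × 147 + 95  ⟹  95 = (1)·242 + (-1)·147
147 = 1 × 95 + 52  ⟹  52 = (-1)·242 + (2)·147
95 = 1 × 52 + 43  ⟹  43 = (2)·242 + (-3)·147
52 = 1 × 43 + 9  ⟹  9 = (-3)·242 + (5)·147
43 = 4 × 9 + 7  ⟹  7 = (14)·242 + (-23)·147
9 = 1 × 7 + 2  ⟹  2 = (-17)·242 + (28)·147
7 = 3 × 2 + 1  ⟹  1 = (65)·242 + (-107)·147
So (-107)·147 ≡ 1 (mod 242), i.e. 147^(-1) ≡ -107 ≡ 135 (mod 242).
Check: 147 × 135 = 19845 ≡ 1 (mod 242)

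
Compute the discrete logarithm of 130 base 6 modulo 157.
84

Baby-step giant-step with step n = ⌈√157⌉ = 13.
Baby steps 6^j mod 157 (j:value) for j=0..12: 0:1, 1:6, 2:36, 3:59, 4:40, 5:83, 6:27, 7:5, 8:30, 9:23, 10:138, 11:43, 12:101.
Giant-step multiplier: 6^(-13) ≡ 6^(156-13) = 6^143 ≡ 107 (mod 157).
Giant steps γ_i = 130·107^i mod 157: γ_0=130, γ_1=94, γ_2=10, γ_3=128, γ_4=37, γ_5=34, γ_6=27 (in table at j=6).
x = i·n + j = 6·13 + 6 = 84.
Check: 6^84 ≡ 130 (mod 157).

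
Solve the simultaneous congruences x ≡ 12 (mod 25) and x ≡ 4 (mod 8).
12

Using Chinese Remainder Theorem:
M = 25 × 8 = 200
M1 = 8, M2 = 25
y1 = 8^(-1) mod 25 = 22
y2 = 25^(-1) mod 8 = 1
x = (12×8×22 + 4×25×1) mod 200 = 12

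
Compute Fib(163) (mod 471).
152

Matrix identity: Q^n = [[F_(n+1), F_n], [F_n, F_(n-1)]] with Q = [[1,1],[1,0]].
n = 163 = 10100011₂. Square-and-multiply, entries mod 471:
Q^1 = [[1,1],[1,0]]
Q^2 = (Q^1)² = [[2,1],[1,1]]
Q^5 = (Q^2)²·Q = [[8,5],[5,3]]
Q^10 = (Q^5)² = [[89,55],[55,34]]
Q^20 = (Q^10)² = [[113,171],[171,413]]
Q^40 = (Q^20)² = [[91,456],[456,106]]
Q^81 = (Q^40)²·Q = [[370,28],[28,342]]
Q^163 = (Q^81)²·Q = [[306,152],[152,154]]
F_163 mod 471 = Q^163[0][1] = 152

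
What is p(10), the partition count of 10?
42

p(n) counts ways to write n as a sum of positive integers (order ignored).
Examples: 10; 9 + 1; 8 + 2; 8 + 1 + 1; 7 + 3; ... (42 total)
p(10) = 42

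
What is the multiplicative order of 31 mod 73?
72

73 is prime, so ord(31) divides φ(73) = 72.
Divisors of 72: 1, 2, 3, 4, 6, 8, 9, 12, 18, 24, 36, 72.
Repeated squaring: 31^1 ≡ 31, 31^2 ≡ 12, 31^4 ≡ 71, 31^8 ≡ 4, 31^16 ≡ 16, 31^32 ≡ 37, 31^64 ≡ 55 (mod 73).
Test 31^d mod 73 for each divisor d in increasing order:
31^1 ≡ 31
31^2 ≡ 12
31^3 = 31^2·31^1 ≡ 7
31^4 ≡ 71
31^6 = 31^4·31^2 ≡ 49
31^8 ≡ 4
31^9 = 31^8·31^1 ≡ 51
31^12 = 31^8·31^4 ≡ 65
31^18 = 31^16·31^2 ≡ 46
31^24 = 31^16·31^8 ≡ 64
31^36 = 31^32·31^4 ≡ 72
31^72 = 31^64·31^8 ≡ 1  ← first divisor giving 1
The order is 72.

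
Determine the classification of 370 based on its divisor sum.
deficient

Proper divisors of 370: sum = 1 + 2 + 5 + 10 + 37 + 74 + 185 = 314
Since 314 < 370, 370 is deficient.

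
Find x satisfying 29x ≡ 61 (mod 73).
x ≡ 60 (mod 73)

gcd(29, 73) = 1, which divides 61, so solutions exist.
Find 29^(-1) mod 73 by the extended Euclidean algorithm:
73 = 2 × 29 + 15  ⟹  15 = (1)·73 + (-2)·29
29 = 1 × 15 + 14  ⟹  14 = (-1)·73 + (3)·29
15 = 1 × 14 + 1  ⟹  1 = (2)·73 + (-5)·29
So (-5)·29 ≡ 1 (mod 73), i.e. 29^(-1) ≡ -5 ≡ 68 (mod 73).
x ≡ 68 × 61 = 4148 ≡ 60 (mod 73).
Check: 29 × 60 = 1740 ≡ 61 (mod 73).
Unique solution: x ≡ 60 (mod 73)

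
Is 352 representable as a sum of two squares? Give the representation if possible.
Not possible

Factorization: 352 = 2^5 × 11
By Fermat: n is sum of two squares iff every prime p ≡ 3 (mod 4) appears to even power.
Prime(s) ≡ 3 (mod 4) with odd exponent: [(11, 1)]
Therefore 352 cannot be expressed as a² + b².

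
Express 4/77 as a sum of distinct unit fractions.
1/20 + 1/514 + 1/395780

Greedy algorithm:
4/77: ceiling(77/4) = 20, use 1/20
3/1540: ceiling(1540/3) = 514, use 1/514
1/395780: ceiling(395780/1) = 395780, use 1/395780
Result: 4/77 = 1/20 + 1/514 + 1/395780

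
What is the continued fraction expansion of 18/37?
[0; 2, 18]

Euclidean algorithm steps:
18 = 0 × 37 + 18
37 = 2 × 18 + 1
18 = 18 × 1 + 0
Continued fraction: [0; 2, 18]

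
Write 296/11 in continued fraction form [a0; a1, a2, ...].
[26; 1, 10]

Euclidean algorithm steps:
296 = 26 × 11 + 10
11 = 1 × 10 + 1
10 = 10 × 1 + 0
Continued fraction: [26; 1, 10]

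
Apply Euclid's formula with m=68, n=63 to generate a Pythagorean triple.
(655, 8568, 8593)

Euclid's formula: a = m² - n², b = 2mn, c = m² + n²
m = 68, n = 63
a = 68² - 63² = 4624 - 3969 = 655
b = 2 × 68 × 63 = 8568
c = 68² + 63² = 4624 + 3969 = 8593
Verification: 655² + 8568² = 429025 + 73410624 = 73839649 = 8593² ✓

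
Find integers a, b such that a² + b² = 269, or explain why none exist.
10² + 13² (a=10, b=13)

Factorization: 269 = 269
By Fermat: n is sum of two squares iff every prime p ≡ 3 (mod 4) appears to even power.
All primes ≡ 3 (mod 4) appear to even power.
Search a = 0, 1, 2, … for 269 - a² a perfect square: first hit at a = 10: 269 - 100 = 169 = 13².
269 = 10² + 13² = 100 + 169 ✓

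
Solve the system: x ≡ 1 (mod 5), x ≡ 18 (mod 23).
41

Using Chinese Remainder Theorem:
M = 5 × 23 = 115
M1 = 23, M2 = 5
y1 = 23^(-1) mod 5 = 2
y2 = 5^(-1) mod 23 = 14
x = (1×23×2 + 18×5×14) mod 115 = 41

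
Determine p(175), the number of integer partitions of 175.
435157697830

p(n) counts ways to write n as a sum of positive integers (order ignored).
Euler's pentagonal recurrence: p(k) = p(k-1) + p(k-2) - p(k-5) - p(k-7) + p(k-12) + p(k-15) - ... (offsets j(3j∓1)/2, signs ++--, p(0)=1, p(<0)=0).
DP table for k = 0..174: p(0)=1, p(1)=1, p(2)=2, p(3)=3, p(4)=5, p(5)=7, p(6)=11, p(7)=15, p(8)=22, p(9)=30, p(10)=42, p(11)=56, p(12)=77, p(13)=101, p(14)=135, p(15)=176, p(16)=231, p(17)=297, p(18)=385, p(19)=490, p(20)=627, p(21)=792, p(22)=1002, p(23)=1255, p(24)=1575, p(25)=1958, p(26)=2436, p(27)=3010, p(28)=3718, p(29)=4565, p(30)=5604, p(31)=6842, p(32)=8349, p(33)=10143, p(34)=12310, p(35)=14883, p(36)=17977, p(37)=21637, p(38)=26015, p(39)=31185, p(40)=37338, p(41)=44583, p(42)=53174, p(43)=63261, p(44)=75175, p(45)=89134, p(46)=105558, p(47)=124754, p(48)=147273, p(49)=173525, p(50)=204226, p(51)=239943, p(52)=281589, p(53)=329931, p(54)=386155, p(55)=451276, p(56)=526823, p(57)=614154, p(58)=715220, p(59)=831820, p(60)=966467, p(61)=1121505, p(62)=1300156, p(63)=1505499, p(64)=1741630, p(65)=2012558, p(66)=2323520, p(67)=2679689, p(68)=3087735, p(69)=3554345, p(70)=4087968, p(71)=4697205, p(72)=5392783, p(73)=6185689, p(74)=7089500, p(75)=8118264, p(76)=9289091, p(77)=10619863, p(78)=12132164, p(79)=13848650, p(80)=15796476, p(81)=18004327, p(82)=20506255, p(83)=23338469, p(84)=26543660, p(85)=30167357, p(86)=34262962, p(87)=38887673, p(88)=44108109, p(89)=49995925, p(90)=56634173, p(91)=64112359, p(92)=72533807, p(93)=82010177, p(94)=92669720, p(95)=104651419, p(96)=118114304, p(97)=133230930, p(98)=150198136, p(99)=169229875, p(100)=190569292, p(101)=214481126, p(102)=241265379, p(103)=271248950, p(104)=304801365, p(105)=342325709, p(106)=384276336, p(107)=431149389, p(108)=483502844, p(109)=541946240, p(110)=607163746, p(111)=679903203, p(112)=761002156, p(113)=851376628, p(114)=952050665, p(115)=1064144451, p(116)=1188908248, p(117)=1327710076, p(118)=1482074143, p(119)=1653668665, p(120)=1844349560, p(121)=2056148051, p(122)=2291320912, p(123)=2552338241, p(124)=2841940500, p(125)=3163127352, p(126)=3519222692, p(127)=3913864295, p(128)=4351078600, p(129)=4835271870, p(130)=5371315400, p(131)=5964539504, p(132)=6620830889, p(133)=7346629512, p(134)=8149040695, p(135)=9035836076, p(136)=10015581680, p(137)=11097645016, p(138)=12292341831, p(139)=13610949895, p(140)=15065878135, p(141)=16670689208, p(142)=18440293320, p(143)=20390982757, p(144)=22540654445, p(145)=24908858009, p(146)=27517052599, p(147)=30388671978, p(148)=33549419497, p(149)=37027355200, p(150)=40853235313, p(151)=45060624582, p(152)=49686288421, p(153)=54770336324, p(154)=60356673280, p(155)=66493182097, p(156)=73232243759, p(157)=80630964769, p(158)=88751778802, p(159)=97662728555, p(160)=107438159466, p(161)=118159068427, p(162)=129913904637, p(163)=142798995930, p(164)=156919475295, p(165)=172389800255, p(166)=189334822579, p(167)=207890420102, p(168)=228204732751, p(169)=250438925115, p(170)=274768617130, p(171)=301384802048, p(172)=330495499613, p(173)=362326859895, p(174)=397125074750.
Final step: p(175) = p(174) + p(173) - p(170) - p(168) + p(163) + p(160) - p(153) - p(149) + p(140) + p(135) - p(124) - p(118) + p(105) + p(98) - p(83) - p(75) + p(58) + p(49) - p(30) - p(20)
= 397125074750 + 362326859895 - 274768617130 - 228204732751 + 142798995930 + 107438159466 - 54770336324 - 37027355200 + 15065878135 + 9035836076 - 2841940500 - 1482074143 + 342325709 + 150198136 - 23338469 - 8118264 + 715220 + 173525 - 5604 - 627
= 435157697830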